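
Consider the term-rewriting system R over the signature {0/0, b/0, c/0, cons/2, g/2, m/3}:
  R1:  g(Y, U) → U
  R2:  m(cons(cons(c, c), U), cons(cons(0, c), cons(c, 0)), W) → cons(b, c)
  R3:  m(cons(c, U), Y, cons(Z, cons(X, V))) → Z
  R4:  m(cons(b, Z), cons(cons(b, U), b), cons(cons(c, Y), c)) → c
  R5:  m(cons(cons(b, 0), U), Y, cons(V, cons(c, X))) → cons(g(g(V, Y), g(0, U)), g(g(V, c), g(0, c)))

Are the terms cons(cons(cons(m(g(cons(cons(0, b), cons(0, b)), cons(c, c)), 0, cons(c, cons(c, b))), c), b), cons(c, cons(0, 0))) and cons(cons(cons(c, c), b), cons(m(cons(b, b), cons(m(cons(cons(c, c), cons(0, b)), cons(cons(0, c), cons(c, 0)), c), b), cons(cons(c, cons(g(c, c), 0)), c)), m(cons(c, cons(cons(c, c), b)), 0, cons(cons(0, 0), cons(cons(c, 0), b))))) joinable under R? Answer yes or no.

yes — NF(t₁) = cons(cons(cons(c, c), b), cons(c, cons(0, 0))), NF(t₂) = cons(cons(cons(c, c), b), cons(c, cons(0, 0)))

Reduce t₁ = cons(cons(cons(m(g(cons(cons(0, b), cons(0, b)), cons(c, c)), 0, cons(c, cons(c, b))), c), b), cons(c, cons(0, 0))):
1. cons(cons(cons(m(g(cons(cons(0, b), cons(0, b)), cons(c, c)), 0, cons(c, cons(c, b))), c), b), cons(c, cons(0, 0)))  →  cons(cons(cons(m(cons(c, c), 0, cons(c, cons(c, b))), c), b), cons(c, cons(0, 0)))   [R1 at 1.1.1.1]
2. cons(cons(cons(m(cons(c, c), 0, cons(c, cons(c, b))), c), b), cons(c, cons(0, 0)))  →  cons(cons(cons(c, c), b), cons(c, cons(0, 0)))   [R3 at 1.1.1]

Reduce t₂ = cons(cons(cons(c, c), b), cons(m(cons(b, b), cons(m(cons(cons(c, c), cons(0, b)), cons(cons(0, c), cons(c, 0)), c), b), cons(cons(c, cons(g(c, c), 0)), c)), m(cons(c, cons(cons(c, c), b)), 0, cons(cons(0, 0), cons(cons(c, 0), b))))):
1. cons(cons(cons(c, c), b), cons(m(cons(b, b), cons(m(cons(cons(c, c), cons(0, b)), cons(cons(0, c), cons(c, 0)), c), b), cons(cons(c, cons(g(c, c), 0)), c)), m(cons(c, cons(cons(c, c), b)), 0, cons(cons(0, 0), cons(cons(c, 0), b)))))  →  cons(cons(cons(c, c), b), cons(m(cons(b, b), cons(cons(b, c), b), cons(cons(c, cons(g(c, c), 0)), c)), m(cons(c, cons(cons(c, c), b)), 0, cons(cons(0, 0), cons(cons(c, 0), b)))))   [R2 at 2.1.2.1]
2. cons(cons(cons(c, c), b), cons(m(cons(b, b), cons(cons(b, c), b), cons(cons(c, cons(g(c, c), 0)), c)), m(cons(c, cons(cons(c, c), b)), 0, cons(cons(0, 0), cons(cons(c, 0), b)))))  →  cons(cons(cons(c, c), b), cons(c, m(cons(c, cons(cons(c, c), b)), 0, cons(cons(0, 0), cons(cons(c, 0), b)))))   [R4 at 2.1]
3. cons(cons(cons(c, c), b), cons(c, m(cons(c, cons(cons(c, c), b)), 0, cons(cons(0, 0), cons(cons(c, 0), b)))))  →  cons(cons(cons(c, c), b), cons(c, cons(0, 0)))   [R3 at 2.2]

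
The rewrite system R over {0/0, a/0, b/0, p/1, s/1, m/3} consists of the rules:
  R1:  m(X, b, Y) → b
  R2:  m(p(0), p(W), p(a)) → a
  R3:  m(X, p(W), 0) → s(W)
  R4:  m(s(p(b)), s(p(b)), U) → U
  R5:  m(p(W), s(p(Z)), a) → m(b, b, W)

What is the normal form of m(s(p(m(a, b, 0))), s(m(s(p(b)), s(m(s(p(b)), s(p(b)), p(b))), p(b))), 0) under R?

0

1. m(s(p(m(a, b, 0))), s(m(s(p(b)), s(m(s(p(b)), s(p(b)), p(b))), p(b))), 0)  →  m(s(p(b)), s(m(s(p(b)), s(m(s(p(b)), s(p(b)), p(b))), p(b))), 0)   [R1 at 1.1.1]
2. m(s(p(b)), s(m(s(p(b)), s(m(s(p(b)), s(p(b)), p(b))), p(b))), 0)  →  m(s(p(b)), s(m(s(p(b)), s(p(b)), p(b))), 0)   [R4 at 2.1.2.1]
3. m(s(p(b)), s(m(s(p(b)), s(p(b)), p(b))), 0)  →  m(s(p(b)), s(p(b)), 0)   [R4 at 2.1]
4. m(s(p(b)), s(p(b)), 0)  →  0   [R4 at ε]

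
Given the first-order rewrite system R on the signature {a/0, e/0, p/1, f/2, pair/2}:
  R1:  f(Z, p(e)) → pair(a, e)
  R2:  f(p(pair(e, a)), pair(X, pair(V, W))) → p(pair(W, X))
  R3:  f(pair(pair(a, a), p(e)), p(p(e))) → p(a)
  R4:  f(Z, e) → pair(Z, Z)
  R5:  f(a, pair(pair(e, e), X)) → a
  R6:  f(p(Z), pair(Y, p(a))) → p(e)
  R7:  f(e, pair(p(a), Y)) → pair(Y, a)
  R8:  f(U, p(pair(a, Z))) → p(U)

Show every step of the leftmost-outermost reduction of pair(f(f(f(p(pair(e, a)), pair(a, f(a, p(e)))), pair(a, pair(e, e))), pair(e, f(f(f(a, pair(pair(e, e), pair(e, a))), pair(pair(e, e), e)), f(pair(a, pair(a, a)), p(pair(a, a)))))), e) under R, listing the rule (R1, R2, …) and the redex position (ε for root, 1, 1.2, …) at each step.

1. pair(f(f(f(p(pair(e, a)), pair(a, f(a, p(e)))), pair(a, pair(e, e))), pair(e, f(f(f(a, pair(pair(e, e), pair(e, a))), pair(pair(e, e), e)), f(pair(a, pair(a, a)), p(pair(a, a)))))), e)  →  pair(f(f(f(p(pair(e, a)), pair(a, pair(a, e))), pair(a, pair(e, e))), pair(e, f(f(f(a, pair(pair(e, e), pair(e, a))), pair(pair(e, e), e)), f(pair(a, pair(a, a)), p(pair(a, a)))))), e)   [R1 at 1.1.1.2.2]
2. pair(f(f(f(p(pair(e, a)), pair(a, pair(a, e))), pair(a, pair(e, e))), pair(e, f(f(f(a, pair(pair(e, e), pair(e, a))), pair(pair(e, e), e)), f(pair(a, pair(a, a)), p(pair(a, a)))))), e)  →  pair(f(f(p(pair(e, a)), pair(a, pair(e, e))), pair(e, f(f(f(a, pair(pair(e, e), pair(e, a))), pair(pair(e, e), e)), f(pair(a, pair(a, a)), p(pair(a, a)))))), e)   [R2 at 1.1.1]
3. pair(f(f(p(pair(e, a)), pair(a, pair(e, e))), pair(e, f(f(f(a, pair(pair(e, e), pair(e, a))), pair(pair(e, e), e)), f(pair(a, pair(a, a)), p(pair(a, a)))))), e)  →  pair(f(p(pair(e, a)), pair(e, f(f(f(a, pair(pair(e, e), pair(e, a))), pair(pair(e, e), e)), f(pair(a, pair(a, a)), p(pair(a, a)))))), e)   [R2 at 1.1]
4. pair(f(p(pair(e, a)), pair(e, f(f(f(a, pair(pair(e, e), pair(e, a))), pair(pair(e, e), e)), f(pair(a, pair(a, a)), p(pair(a, a)))))), e)  →  pair(f(p(pair(e, a)), pair(e, f(f(a, pair(pair(e, e), e)), f(pair(a, pair(a, a)), p(pair(a, a)))))), e)   [R5 at 1.2.2.1.1]
5. pair(f(p(pair(e, a)), pair(e, f(f(a, pair(pair(e, e), e)), f(pair(a, pair(a, a)), p(pair(a, a)))))), e)  →  pair(f(p(pair(e, a)), pair(e, f(a, f(pair(a, pair(a, a)), p(pair(a, a)))))), e)   [R5 at 1.2.2.1]
6. pair(f(p(pair(e, a)), pair(e, f(a, f(pair(a, pair(a, a)), p(pair(a, a)))))), e)  →  pair(f(p(pair(e, a)), pair(e, f(a, p(pair(a, pair(a, a)))))), e)   [R8 at 1.2.2.2]
7. pair(f(p(pair(e, a)), pair(e, f(a, p(pair(a, pair(a, a)))))), e)  →  pair(f(p(pair(e, a)), pair(e, p(a))), e)   [R8 at 1.2.2]
8. pair(f(p(pair(e, a)), pair(e, p(a))), e)  →  pair(p(e), e)   [R6 at 1]

pair(p(e), e)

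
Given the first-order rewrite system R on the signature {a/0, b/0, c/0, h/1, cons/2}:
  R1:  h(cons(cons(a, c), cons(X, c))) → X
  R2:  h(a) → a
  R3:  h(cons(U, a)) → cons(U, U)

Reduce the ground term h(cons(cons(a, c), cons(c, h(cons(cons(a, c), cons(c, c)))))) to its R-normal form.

c

1. h(cons(cons(a, c), cons(c, h(cons(cons(a, c), cons(c, c))))))  →  h(cons(cons(a, c), cons(c, c)))   [R1 at 1.2.2]
2. h(cons(cons(a, c), cons(c, c)))  →  c   [R1 at ε]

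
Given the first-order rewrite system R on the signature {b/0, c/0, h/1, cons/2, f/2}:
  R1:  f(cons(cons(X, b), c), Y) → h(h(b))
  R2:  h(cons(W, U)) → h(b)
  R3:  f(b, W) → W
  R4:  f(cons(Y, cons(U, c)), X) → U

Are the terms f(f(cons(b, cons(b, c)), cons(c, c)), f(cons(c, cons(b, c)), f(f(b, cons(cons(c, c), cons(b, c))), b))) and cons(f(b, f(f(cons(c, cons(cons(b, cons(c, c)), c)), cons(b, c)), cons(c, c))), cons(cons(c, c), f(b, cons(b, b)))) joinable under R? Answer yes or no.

Reduce t₁ = f(f(cons(b, cons(b, c)), cons(c, c)), f(cons(c, cons(b, c)), f(f(b, cons(cons(c, c), cons(b, c))), b))):
1. f(f(cons(b, cons(b, c)), cons(c, c)), f(cons(c, cons(b, c)), f(f(b, cons(cons(c, c), cons(b, c))), b)))  →  f(b, f(cons(c, cons(b, c)), f(f(b, cons(cons(c, c), cons(b, c))), b)))   [R4 at 1]
2. f(b, f(cons(c, cons(b, c)), f(f(b, cons(cons(c, c), cons(b, c))), b)))  →  f(cons(c, cons(b, c)), f(f(b, cons(cons(c, c), cons(b, c))), b))   [R3 at ε]
3. f(cons(c, cons(b, c)), f(f(b, cons(cons(c, c), cons(b, c))), b))  →  b   [R4 at ε]

Reduce t₂ = cons(f(b, f(f(cons(c, cons(cons(b, cons(c, c)), c)), cons(b, c)), cons(c, c))), cons(cons(c, c), f(b, cons(b, b)))):
1. cons(f(b, f(f(cons(c, cons(cons(b, cons(c, c)), c)), cons(b, c)), cons(c, c))), cons(cons(c, c), f(b, cons(b, b))))  →  cons(f(f(cons(c, cons(cons(b, cons(c, c)), c)), cons(b, c)), cons(c, c)), cons(cons(c, c), f(b, cons(b, b))))   [R3 at 1]
2. cons(f(f(cons(c, cons(cons(b, cons(c, c)), c)), cons(b, c)), cons(c, c)), cons(cons(c, c), f(b, cons(b, b))))  →  cons(f(cons(b, cons(c, c)), cons(c, c)), cons(cons(c, c), f(b, cons(b, b))))   [R4 at 1.1]
3. cons(f(cons(b, cons(c, c)), cons(c, c)), cons(cons(c, c), f(b, cons(b, b))))  →  cons(c, cons(cons(c, c), f(b, cons(b, b))))   [R4 at 1]
4. cons(c, cons(cons(c, c), f(b, cons(b, b))))  →  cons(c, cons(cons(c, c), cons(b, b)))   [R3 at 2.2]

no — NF(t₁) = b, NF(t₂) = cons(c, cons(cons(c, c), cons(b, b)))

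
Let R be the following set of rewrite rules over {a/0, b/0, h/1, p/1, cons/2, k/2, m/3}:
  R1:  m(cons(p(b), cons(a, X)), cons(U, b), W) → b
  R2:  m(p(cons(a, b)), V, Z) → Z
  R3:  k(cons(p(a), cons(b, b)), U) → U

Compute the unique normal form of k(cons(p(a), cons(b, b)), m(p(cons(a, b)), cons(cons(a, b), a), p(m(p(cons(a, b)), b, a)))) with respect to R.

1. k(cons(p(a), cons(b, b)), m(p(cons(a, b)), cons(cons(a, b), a), p(m(p(cons(a, b)), b, a))))  →  m(p(cons(a, b)), cons(cons(a, b), a), p(m(p(cons(a, b)), b, a)))   [R3 at ε]
2. m(p(cons(a, b)), cons(cons(a, b), a), p(m(p(cons(a, b)), b, a)))  →  p(m(p(cons(a, b)), b, a))   [R2 at ε]
3. p(m(p(cons(a, b)), b, a))  →  p(a)   [R2 at 1]

p(a)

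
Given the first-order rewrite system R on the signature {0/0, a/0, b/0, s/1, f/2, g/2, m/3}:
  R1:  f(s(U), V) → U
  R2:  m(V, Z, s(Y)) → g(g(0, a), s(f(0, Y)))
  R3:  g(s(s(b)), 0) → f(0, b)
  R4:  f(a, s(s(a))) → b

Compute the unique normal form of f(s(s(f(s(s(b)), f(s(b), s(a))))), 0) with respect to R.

1. f(s(s(f(s(s(b)), f(s(b), s(a))))), 0)  →  s(f(s(s(b)), f(s(b), s(a))))   [R1 at ε]
2. s(f(s(s(b)), f(s(b), s(a))))  →  s(s(b))   [R1 at 1]

s(s(b))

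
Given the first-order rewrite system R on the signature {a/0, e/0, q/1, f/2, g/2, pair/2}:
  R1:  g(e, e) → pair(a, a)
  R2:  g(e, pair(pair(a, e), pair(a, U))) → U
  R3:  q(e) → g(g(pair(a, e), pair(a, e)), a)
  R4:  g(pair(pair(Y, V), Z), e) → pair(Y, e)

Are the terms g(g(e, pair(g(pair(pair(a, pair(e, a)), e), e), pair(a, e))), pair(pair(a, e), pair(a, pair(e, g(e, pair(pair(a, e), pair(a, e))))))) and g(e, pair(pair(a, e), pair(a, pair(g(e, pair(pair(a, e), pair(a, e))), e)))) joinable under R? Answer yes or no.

Reduce t₁ = g(g(e, pair(g(pair(pair(a, pair(e, a)), e), e), pair(a, e))), pair(pair(a, e), pair(a, pair(e, g(e, pair(pair(a, e), pair(a, e))))))):
1. g(g(e, pair(g(pair(pair(a, pair(e, a)), e), e), pair(a, e))), pair(pair(a, e), pair(a, pair(e, g(e, pair(pair(a, e), pair(a, e)))))))  →  g(g(e, pair(pair(a, e), pair(a, e))), pair(pair(a, e), pair(a, pair(e, g(e, pair(pair(a, e), pair(a, e)))))))   [R4 at 1.2.1]
2. g(g(e, pair(pair(a, e), pair(a, e))), pair(pair(a, e), pair(a, pair(e, g(e, pair(pair(a, e), pair(a, e)))))))  →  g(e, pair(pair(a, e), pair(a, pair(e, g(e, pair(pair(a, e), pair(a, e)))))))   [R2 at 1]
3. g(e, pair(pair(a, e), pair(a, pair(e, g(e, pair(pair(a, e), pair(a, e)))))))  →  pair(e, g(e, pair(pair(a, e), pair(a, e))))   [R2 at ε]
4. pair(e, g(e, pair(pair(a, e), pair(a, e))))  →  pair(e, e)   [R2 at 2]

Reduce t₂ = g(e, pair(pair(a, e), pair(a, pair(g(e, pair(pair(a, e), pair(a, e))), e)))):
1. g(e, pair(pair(a, e), pair(a, pair(g(e, pair(pair(a, e), pair(a, e))), e))))  →  pair(g(e, pair(pair(a, e), pair(a, e))), e)   [R2 at ε]
2. pair(g(e, pair(pair(a, e), pair(a, e))), e)  →  pair(e, e)   [R2 at 1]

yes — NF(t₁) = pair(e, e), NF(t₂) = pair(e, e)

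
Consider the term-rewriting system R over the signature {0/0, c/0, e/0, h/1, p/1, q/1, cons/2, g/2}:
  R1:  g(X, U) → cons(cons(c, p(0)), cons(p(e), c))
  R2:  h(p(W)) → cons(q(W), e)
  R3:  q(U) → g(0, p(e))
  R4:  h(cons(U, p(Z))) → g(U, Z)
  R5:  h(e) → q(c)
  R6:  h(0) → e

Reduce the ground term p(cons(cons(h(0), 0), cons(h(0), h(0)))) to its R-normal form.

p(cons(cons(e, 0), cons(e, e)))

1. p(cons(cons(h(0), 0), cons(h(0), h(0))))  →  p(cons(cons(e, 0), cons(h(0), h(0))))   [R6 at 1.1.1]
2. p(cons(cons(e, 0), cons(h(0), h(0))))  →  p(cons(cons(e, 0), cons(e, h(0))))   [R6 at 1.2.1]
3. p(cons(cons(e, 0), cons(e, h(0))))  →  p(cons(cons(e, 0), cons(e, e)))   [R6 at 1.2.2]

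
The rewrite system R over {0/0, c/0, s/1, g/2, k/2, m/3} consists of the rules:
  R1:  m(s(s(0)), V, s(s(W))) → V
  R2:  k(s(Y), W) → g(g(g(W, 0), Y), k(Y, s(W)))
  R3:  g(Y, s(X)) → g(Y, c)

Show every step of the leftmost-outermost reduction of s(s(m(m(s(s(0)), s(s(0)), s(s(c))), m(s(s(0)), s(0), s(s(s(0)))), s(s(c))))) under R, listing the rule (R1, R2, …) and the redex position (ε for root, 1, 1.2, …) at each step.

s(s(s(0)))

1. s(s(m(m(s(s(0)), s(s(0)), s(s(c))), m(s(s(0)), s(0), s(s(s(0)))), s(s(c)))))  →  s(s(m(s(s(0)), m(s(s(0)), s(0), s(s(s(0)))), s(s(c)))))   [R1 at 1.1.1]
2. s(s(m(s(s(0)), m(s(s(0)), s(0), s(s(s(0)))), s(s(c)))))  →  s(s(m(s(s(0)), s(0), s(s(s(0))))))   [R1 at 1.1]
3. s(s(m(s(s(0)), s(0), s(s(s(0))))))  →  s(s(s(0)))   [R1 at 1.1]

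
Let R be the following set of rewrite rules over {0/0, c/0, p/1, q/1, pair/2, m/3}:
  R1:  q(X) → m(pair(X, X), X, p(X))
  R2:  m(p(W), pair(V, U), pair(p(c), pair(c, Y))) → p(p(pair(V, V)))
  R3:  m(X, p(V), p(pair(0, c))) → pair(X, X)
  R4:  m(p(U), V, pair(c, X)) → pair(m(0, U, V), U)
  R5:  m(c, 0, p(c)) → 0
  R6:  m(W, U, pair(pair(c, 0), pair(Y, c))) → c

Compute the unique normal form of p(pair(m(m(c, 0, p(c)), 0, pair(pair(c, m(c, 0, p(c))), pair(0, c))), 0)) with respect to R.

p(pair(c, 0))

1. p(pair(m(m(c, 0, p(c)), 0, pair(pair(c, m(c, 0, p(c))), pair(0, c))), 0))  →  p(pair(m(0, 0, pair(pair(c, m(c, 0, p(c))), pair(0, c))), 0))   [R5 at 1.1.1]
2. p(pair(m(0, 0, pair(pair(c, m(c, 0, p(c))), pair(0, c))), 0))  →  p(pair(m(0, 0, pair(pair(c, 0), pair(0, c))), 0))   [R5 at 1.1.3.1.2]
3. p(pair(m(0, 0, pair(pair(c, 0), pair(0, c))), 0))  →  p(pair(c, 0))   [R6 at 1.1]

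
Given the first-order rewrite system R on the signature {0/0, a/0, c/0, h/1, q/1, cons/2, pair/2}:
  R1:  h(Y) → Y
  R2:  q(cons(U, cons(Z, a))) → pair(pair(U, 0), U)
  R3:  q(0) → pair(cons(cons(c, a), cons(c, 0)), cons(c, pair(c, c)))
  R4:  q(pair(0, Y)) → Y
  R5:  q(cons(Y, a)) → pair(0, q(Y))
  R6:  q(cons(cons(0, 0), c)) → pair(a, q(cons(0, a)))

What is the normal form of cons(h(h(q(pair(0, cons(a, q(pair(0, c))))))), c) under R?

cons(cons(a, c), c)

1. cons(h(h(q(pair(0, cons(a, q(pair(0, c))))))), c)  →  cons(h(q(pair(0, cons(a, q(pair(0, c)))))), c)   [R1 at 1]
2. cons(h(q(pair(0, cons(a, q(pair(0, c)))))), c)  →  cons(q(pair(0, cons(a, q(pair(0, c))))), c)   [R1 at 1]
3. cons(q(pair(0, cons(a, q(pair(0, c))))), c)  →  cons(cons(a, q(pair(0, c))), c)   [R4 at 1]
4. cons(cons(a, q(pair(0, c))), c)  →  cons(cons(a, c), c)   [R4 at 1.2]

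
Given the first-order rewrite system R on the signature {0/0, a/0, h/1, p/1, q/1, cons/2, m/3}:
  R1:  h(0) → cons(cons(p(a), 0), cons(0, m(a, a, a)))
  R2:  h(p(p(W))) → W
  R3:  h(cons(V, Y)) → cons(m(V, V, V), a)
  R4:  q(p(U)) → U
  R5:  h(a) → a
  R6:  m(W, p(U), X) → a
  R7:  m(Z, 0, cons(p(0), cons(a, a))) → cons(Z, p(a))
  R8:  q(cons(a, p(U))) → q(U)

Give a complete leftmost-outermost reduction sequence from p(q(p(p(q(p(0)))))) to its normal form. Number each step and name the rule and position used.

p(p(0))

1. p(q(p(p(q(p(0))))))  →  p(p(q(p(0))))   [R4 at 1]
2. p(p(q(p(0))))  →  p(p(0))   [R4 at 1.1]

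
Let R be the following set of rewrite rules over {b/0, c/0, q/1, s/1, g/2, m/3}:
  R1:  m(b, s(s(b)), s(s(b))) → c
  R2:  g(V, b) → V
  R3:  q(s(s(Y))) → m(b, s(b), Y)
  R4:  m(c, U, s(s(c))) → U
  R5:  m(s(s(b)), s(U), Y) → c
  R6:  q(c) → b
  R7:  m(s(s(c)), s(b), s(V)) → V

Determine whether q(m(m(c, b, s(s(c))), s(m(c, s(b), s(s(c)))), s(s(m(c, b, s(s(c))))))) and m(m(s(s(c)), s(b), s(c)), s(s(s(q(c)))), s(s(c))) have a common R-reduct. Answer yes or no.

no — NF(t₁) = b, NF(t₂) = s(s(s(b)))

Reduce t₁ = q(m(m(c, b, s(s(c))), s(m(c, s(b), s(s(c)))), s(s(m(c, b, s(s(c))))))):
1. q(m(m(c, b, s(s(c))), s(m(c, s(b), s(s(c)))), s(s(m(c, b, s(s(c)))))))  →  q(m(b, s(m(c, s(b), s(s(c)))), s(s(m(c, b, s(s(c)))))))   [R4 at 1.1]
2. q(m(b, s(m(c, s(b), s(s(c)))), s(s(m(c, b, s(s(c)))))))  →  q(m(b, s(s(b)), s(s(m(c, b, s(s(c)))))))   [R4 at 1.2.1]
3. q(m(b, s(s(b)), s(s(m(c, b, s(s(c)))))))  →  q(m(b, s(s(b)), s(s(b))))   [R4 at 1.3.1.1]
4. q(m(b, s(s(b)), s(s(b))))  →  q(c)   [R1 at 1]
5. q(c)  →  b   [R6 at ε]

Reduce t₂ = m(m(s(s(c)), s(b), s(c)), s(s(s(q(c)))), s(s(c))):
1. m(m(s(s(c)), s(b), s(c)), s(s(s(q(c)))), s(s(c)))  →  m(c, s(s(s(q(c)))), s(s(c)))   [R7 at 1]
2. m(c, s(s(s(q(c)))), s(s(c)))  →  s(s(s(q(c))))   [R4 at ε]
3. s(s(s(q(c))))  →  s(s(s(b)))   [R6 at 1.1.1]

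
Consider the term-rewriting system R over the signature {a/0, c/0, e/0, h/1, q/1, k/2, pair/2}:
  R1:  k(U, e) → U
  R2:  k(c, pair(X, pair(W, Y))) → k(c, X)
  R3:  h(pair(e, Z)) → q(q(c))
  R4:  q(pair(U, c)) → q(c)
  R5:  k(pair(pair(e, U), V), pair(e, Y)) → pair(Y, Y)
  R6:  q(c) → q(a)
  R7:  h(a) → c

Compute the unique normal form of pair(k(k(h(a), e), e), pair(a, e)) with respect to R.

1. pair(k(k(h(a), e), e), pair(a, e))  →  pair(k(h(a), e), pair(a, e))   [R1 at 1]
2. pair(k(h(a), e), pair(a, e))  →  pair(h(a), pair(a, e))   [R1 at 1]
3. pair(h(a), pair(a, e))  →  pair(c, pair(a, e))   [R7 at 1]

pair(c, pair(a, e))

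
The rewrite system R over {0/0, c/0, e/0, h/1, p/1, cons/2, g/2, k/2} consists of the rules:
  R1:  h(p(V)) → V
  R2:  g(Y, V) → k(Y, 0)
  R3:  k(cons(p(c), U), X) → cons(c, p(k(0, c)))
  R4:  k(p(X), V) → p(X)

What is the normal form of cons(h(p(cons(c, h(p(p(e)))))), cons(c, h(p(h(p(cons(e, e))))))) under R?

1. cons(h(p(cons(c, h(p(p(e)))))), cons(c, h(p(h(p(cons(e, e)))))))  →  cons(cons(c, h(p(p(e)))), cons(c, h(p(h(p(cons(e, e)))))))   [R1 at 1]
2. cons(cons(c, h(p(p(e)))), cons(c, h(p(h(p(cons(e, e)))))))  →  cons(cons(c, p(e)), cons(c, h(p(h(p(cons(e, e)))))))   [R1 at 1.2]
3. cons(cons(c, p(e)), cons(c, h(p(h(p(cons(e, e)))))))  →  cons(cons(c, p(e)), cons(c, h(p(cons(e, e)))))   [R1 at 2.2]
4. cons(cons(c, p(e)), cons(c, h(p(cons(e, e)))))  →  cons(cons(c, p(e)), cons(c, cons(e, e)))   [R1 at 2.2]

cons(cons(c, p(e)), cons(c, cons(e, e)))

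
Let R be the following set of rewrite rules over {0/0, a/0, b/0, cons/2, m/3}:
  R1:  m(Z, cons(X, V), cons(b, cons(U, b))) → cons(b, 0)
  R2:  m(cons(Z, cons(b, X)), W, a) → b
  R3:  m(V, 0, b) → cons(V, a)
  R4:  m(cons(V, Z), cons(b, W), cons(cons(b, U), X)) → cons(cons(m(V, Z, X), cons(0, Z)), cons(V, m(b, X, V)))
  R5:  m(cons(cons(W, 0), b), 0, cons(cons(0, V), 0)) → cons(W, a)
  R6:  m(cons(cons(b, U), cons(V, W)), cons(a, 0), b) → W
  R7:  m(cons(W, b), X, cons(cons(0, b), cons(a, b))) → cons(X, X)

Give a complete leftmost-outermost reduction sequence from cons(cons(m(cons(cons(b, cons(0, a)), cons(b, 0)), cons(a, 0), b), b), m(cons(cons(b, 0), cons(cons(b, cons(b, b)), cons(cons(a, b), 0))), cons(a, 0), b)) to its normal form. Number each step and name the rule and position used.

1. cons(cons(m(cons(cons(b, cons(0, a)), cons(b, 0)), cons(a, 0), b), b), m(cons(cons(b, 0), cons(cons(b, cons(b, b)), cons(cons(a, b), 0))), cons(a, 0), b))  →  cons(cons(0, b), m(cons(cons(b, 0), cons(cons(b, cons(b, b)), cons(cons(a, b), 0))), cons(a, 0), b))   [R6 at 1.1]
2. cons(cons(0, b), m(cons(cons(b, 0), cons(cons(b, cons(b, b)), cons(cons(a, b), 0))), cons(a, 0), b))  →  cons(cons(0, b), cons(cons(a, b), 0))   [R6 at 2]

cons(cons(0, b), cons(cons(a, b), 0))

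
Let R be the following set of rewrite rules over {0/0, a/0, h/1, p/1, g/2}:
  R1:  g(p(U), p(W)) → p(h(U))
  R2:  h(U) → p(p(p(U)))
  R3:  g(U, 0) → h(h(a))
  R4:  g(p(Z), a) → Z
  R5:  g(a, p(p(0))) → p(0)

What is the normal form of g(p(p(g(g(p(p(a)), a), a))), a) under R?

p(a)

1. g(p(p(g(g(p(p(a)), a), a))), a)  →  p(g(g(p(p(a)), a), a))   [R4 at ε]
2. p(g(g(p(p(a)), a), a))  →  p(g(p(a), a))   [R4 at 1.1]
3. p(g(p(a), a))  →  p(a)   [R4 at 1]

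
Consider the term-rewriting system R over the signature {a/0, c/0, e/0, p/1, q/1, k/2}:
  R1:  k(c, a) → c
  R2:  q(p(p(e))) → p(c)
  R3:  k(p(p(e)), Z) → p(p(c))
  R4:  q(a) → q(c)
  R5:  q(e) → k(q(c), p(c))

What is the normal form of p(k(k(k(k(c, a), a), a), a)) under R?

1. p(k(k(k(k(c, a), a), a), a))  →  p(k(k(k(c, a), a), a))   [R1 at 1.1.1.1]
2. p(k(k(k(c, a), a), a))  →  p(k(k(c, a), a))   [R1 at 1.1.1]
3. p(k(k(c, a), a))  →  p(k(c, a))   [R1 at 1.1]
4. p(k(c, a))  →  p(c)   [R1 at 1]

p(c)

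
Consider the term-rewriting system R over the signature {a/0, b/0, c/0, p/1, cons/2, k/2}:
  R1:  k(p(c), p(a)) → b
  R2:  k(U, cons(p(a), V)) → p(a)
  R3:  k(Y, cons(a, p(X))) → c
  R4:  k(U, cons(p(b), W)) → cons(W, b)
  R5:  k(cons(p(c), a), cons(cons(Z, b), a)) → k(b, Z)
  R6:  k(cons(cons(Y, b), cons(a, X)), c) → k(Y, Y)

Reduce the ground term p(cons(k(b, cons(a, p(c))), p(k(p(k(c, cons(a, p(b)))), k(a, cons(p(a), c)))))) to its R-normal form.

p(cons(c, p(b)))

1. p(cons(k(b, cons(a, p(c))), p(k(p(k(c, cons(a, p(b)))), k(a, cons(p(a), c))))))  →  p(cons(c, p(k(p(k(c, cons(a, p(b)))), k(a, cons(p(a), c))))))   [R3 at 1.1]
2. p(cons(c, p(k(p(k(c, cons(a, p(b)))), k(a, cons(p(a), c))))))  →  p(cons(c, p(k(p(c), k(a, cons(p(a), c))))))   [R3 at 1.2.1.1.1]
3. p(cons(c, p(k(p(c), k(a, cons(p(a), c))))))  →  p(cons(c, p(k(p(c), p(a)))))   [R2 at 1.2.1.2]
4. p(cons(c, p(k(p(c), p(a)))))  →  p(cons(c, p(b)))   [R1 at 1.2.1]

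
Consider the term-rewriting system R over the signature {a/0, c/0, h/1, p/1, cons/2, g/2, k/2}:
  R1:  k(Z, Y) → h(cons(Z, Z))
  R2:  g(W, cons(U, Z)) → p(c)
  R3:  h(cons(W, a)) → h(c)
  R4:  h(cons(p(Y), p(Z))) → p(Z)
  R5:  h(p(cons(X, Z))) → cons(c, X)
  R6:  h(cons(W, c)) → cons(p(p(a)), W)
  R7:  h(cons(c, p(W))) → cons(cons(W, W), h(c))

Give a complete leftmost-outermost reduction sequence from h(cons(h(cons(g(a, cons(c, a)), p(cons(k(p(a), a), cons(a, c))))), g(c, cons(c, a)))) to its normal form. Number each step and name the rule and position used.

p(c)

1. h(cons(h(cons(g(a, cons(c, a)), p(cons(k(p(a), a), cons(a, c))))), g(c, cons(c, a))))  →  h(cons(h(cons(p(c), p(cons(k(p(a), a), cons(a, c))))), g(c, cons(c, a))))   [R2 at 1.1.1.1]
2. h(cons(h(cons(p(c), p(cons(k(p(a), a), cons(a, c))))), g(c, cons(c, a))))  →  h(cons(p(cons(k(p(a), a), cons(a, c))), g(c, cons(c, a))))   [R4 at 1.1]
3. h(cons(p(cons(k(p(a), a), cons(a, c))), g(c, cons(c, a))))  →  h(cons(p(cons(h(cons(p(a), p(a))), cons(a, c))), g(c, cons(c, a))))   [R1 at 1.1.1.1]
4. h(cons(p(cons(h(cons(p(a), p(a))), cons(a, c))), g(c, cons(c, a))))  →  h(cons(p(cons(p(a), cons(a, c))), g(c, cons(c, a))))   [R4 at 1.1.1.1]
5. h(cons(p(cons(p(a), cons(a, c))), g(c, cons(c, a))))  →  h(cons(p(cons(p(a), cons(a, c))), p(c)))   [R2 at 1.2]
6. h(cons(p(cons(p(a), cons(a, c))), p(c)))  →  p(c)   [R4 at ε]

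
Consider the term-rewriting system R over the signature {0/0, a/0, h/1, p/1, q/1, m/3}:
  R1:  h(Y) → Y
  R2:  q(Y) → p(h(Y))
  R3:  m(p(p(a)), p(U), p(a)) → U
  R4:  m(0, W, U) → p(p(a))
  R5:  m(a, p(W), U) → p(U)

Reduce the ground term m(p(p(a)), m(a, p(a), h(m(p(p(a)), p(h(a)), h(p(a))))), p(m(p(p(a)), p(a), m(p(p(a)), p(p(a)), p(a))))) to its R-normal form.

a

1. m(p(p(a)), m(a, p(a), h(m(p(p(a)), p(h(a)), h(p(a))))), p(m(p(p(a)), p(a), m(p(p(a)), p(p(a)), p(a)))))  →  m(p(p(a)), p(h(m(p(p(a)), p(h(a)), h(p(a))))), p(m(p(p(a)), p(a), m(p(p(a)), p(p(a)), p(a)))))   [R5 at 2]
2. m(p(p(a)), p(h(m(p(p(a)), p(h(a)), h(p(a))))), p(m(p(p(a)), p(a), m(p(p(a)), p(p(a)), p(a)))))  →  m(p(p(a)), p(m(p(p(a)), p(h(a)), h(p(a)))), p(m(p(p(a)), p(a), m(p(p(a)), p(p(a)), p(a)))))   [R1 at 2.1]
3. m(p(p(a)), p(m(p(p(a)), p(h(a)), h(p(a)))), p(m(p(p(a)), p(a), m(p(p(a)), p(p(a)), p(a)))))  →  m(p(p(a)), p(m(p(p(a)), p(a), h(p(a)))), p(m(p(p(a)), p(a), m(p(p(a)), p(p(a)), p(a)))))   [R1 at 2.1.2.1]
4. m(p(p(a)), p(m(p(p(a)), p(a), h(p(a)))), p(m(p(p(a)), p(a), m(p(p(a)), p(p(a)), p(a)))))  →  m(p(p(a)), p(m(p(p(a)), p(a), p(a))), p(m(p(p(a)), p(a), m(p(p(a)), p(p(a)), p(a)))))   [R1 at 2.1.3]
5. m(p(p(a)), p(m(p(p(a)), p(a), p(a))), p(m(p(p(a)), p(a), m(p(p(a)), p(p(a)), p(a)))))  →  m(p(p(a)), p(a), p(m(p(p(a)), p(a), m(p(p(a)), p(p(a)), p(a)))))   [R3 at 2.1]
6. m(p(p(a)), p(a), p(m(p(p(a)), p(a), m(p(p(a)), p(p(a)), p(a)))))  →  m(p(p(a)), p(a), p(m(p(p(a)), p(a), p(a))))   [R3 at 3.1.3]
7. m(p(p(a)), p(a), p(m(p(p(a)), p(a), p(a))))  →  m(p(p(a)), p(a), p(a))   [R3 at 3.1]
8. m(p(p(a)), p(a), p(a))  →  a   [R3 at ε]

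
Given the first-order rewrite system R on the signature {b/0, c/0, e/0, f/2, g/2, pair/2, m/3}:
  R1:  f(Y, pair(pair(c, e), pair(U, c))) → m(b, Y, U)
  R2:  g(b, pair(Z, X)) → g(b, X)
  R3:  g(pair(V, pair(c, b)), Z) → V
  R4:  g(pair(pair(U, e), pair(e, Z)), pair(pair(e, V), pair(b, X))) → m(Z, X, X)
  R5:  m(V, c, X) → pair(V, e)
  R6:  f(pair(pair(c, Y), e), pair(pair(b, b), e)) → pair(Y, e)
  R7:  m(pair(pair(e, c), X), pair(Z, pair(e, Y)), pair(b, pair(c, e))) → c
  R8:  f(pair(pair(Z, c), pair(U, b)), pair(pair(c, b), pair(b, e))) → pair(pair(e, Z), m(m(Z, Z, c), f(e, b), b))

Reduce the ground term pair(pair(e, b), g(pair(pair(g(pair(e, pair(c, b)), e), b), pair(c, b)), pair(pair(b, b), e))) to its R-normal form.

pair(pair(e, b), pair(e, b))

1. pair(pair(e, b), g(pair(pair(g(pair(e, pair(c, b)), e), b), pair(c, b)), pair(pair(b, b), e)))  →  pair(pair(e, b), pair(g(pair(e, pair(c, b)), e), b))   [R3 at 2]
2. pair(pair(e, b), pair(g(pair(e, pair(c, b)), e), b))  →  pair(pair(e, b), pair(e, b))   [R3 at 2.1]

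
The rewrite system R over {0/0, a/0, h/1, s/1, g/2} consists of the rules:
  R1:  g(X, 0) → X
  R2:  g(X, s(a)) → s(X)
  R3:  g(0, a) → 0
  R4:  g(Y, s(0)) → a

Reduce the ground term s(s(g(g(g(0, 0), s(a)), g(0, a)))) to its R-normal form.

1. s(s(g(g(g(0, 0), s(a)), g(0, a))))  →  s(s(g(s(g(0, 0)), g(0, a))))   [R2 at 1.1.1]
2. s(s(g(s(g(0, 0)), g(0, a))))  →  s(s(g(s(0), g(0, a))))   [R1 at 1.1.1.1]
3. s(s(g(s(0), g(0, a))))  →  s(s(g(s(0), 0)))   [R3 at 1.1.2]
4. s(s(g(s(0), 0)))  →  s(s(s(0)))   [R1 at 1.1]

s(s(s(0)))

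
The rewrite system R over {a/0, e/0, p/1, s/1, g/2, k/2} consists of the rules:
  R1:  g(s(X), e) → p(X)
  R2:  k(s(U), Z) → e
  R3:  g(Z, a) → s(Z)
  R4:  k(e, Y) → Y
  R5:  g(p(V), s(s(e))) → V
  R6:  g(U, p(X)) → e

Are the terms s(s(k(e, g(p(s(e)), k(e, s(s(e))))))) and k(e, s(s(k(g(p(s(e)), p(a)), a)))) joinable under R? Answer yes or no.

Reduce t₁ = s(s(k(e, g(p(s(e)), k(e, s(s(e))))))):
1. s(s(k(e, g(p(s(e)), k(e, s(s(e)))))))  →  s(s(g(p(s(e)), k(e, s(s(e))))))   [R4 at 1.1]
2. s(s(g(p(s(e)), k(e, s(s(e))))))  →  s(s(g(p(s(e)), s(s(e)))))   [R4 at 1.1.2]
3. s(s(g(p(s(e)), s(s(e)))))  →  s(s(s(e)))   [R5 at 1.1]

Reduce t₂ = k(e, s(s(k(g(p(s(e)), p(a)), a)))):
1. k(e, s(s(k(g(p(s(e)), p(a)), a))))  →  s(s(k(g(p(s(e)), p(a)), a)))   [R4 at ε]
2. s(s(k(g(p(s(e)), p(a)), a)))  →  s(s(k(e, a)))   [R6 at 1.1.1]
3. s(s(k(e, a)))  →  s(s(a))   [R4 at 1.1]

no — NF(t₁) = s(s(s(e))), NF(t₂) = s(s(a))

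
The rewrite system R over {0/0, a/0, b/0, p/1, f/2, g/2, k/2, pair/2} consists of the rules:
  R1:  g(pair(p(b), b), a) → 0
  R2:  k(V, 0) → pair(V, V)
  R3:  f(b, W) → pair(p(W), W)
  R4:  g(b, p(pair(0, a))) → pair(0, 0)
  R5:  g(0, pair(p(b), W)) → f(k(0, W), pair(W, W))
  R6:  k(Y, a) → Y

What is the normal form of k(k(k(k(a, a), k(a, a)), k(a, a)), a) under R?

a

1. k(k(k(k(a, a), k(a, a)), k(a, a)), a)  →  k(k(k(a, a), k(a, a)), k(a, a))   [R6 at ε]
2. k(k(k(a, a), k(a, a)), k(a, a))  →  k(k(a, k(a, a)), k(a, a))   [R6 at 1.1]
3. k(k(a, k(a, a)), k(a, a))  →  k(k(a, a), k(a, a))   [R6 at 1.2]
4. k(k(a, a), k(a, a))  →  k(a, k(a, a))   [R6 at 1]
5. k(a, k(a, a))  →  k(a, a)   [R6 at 2]
6. k(a, a)  →  a   [R6 at ε]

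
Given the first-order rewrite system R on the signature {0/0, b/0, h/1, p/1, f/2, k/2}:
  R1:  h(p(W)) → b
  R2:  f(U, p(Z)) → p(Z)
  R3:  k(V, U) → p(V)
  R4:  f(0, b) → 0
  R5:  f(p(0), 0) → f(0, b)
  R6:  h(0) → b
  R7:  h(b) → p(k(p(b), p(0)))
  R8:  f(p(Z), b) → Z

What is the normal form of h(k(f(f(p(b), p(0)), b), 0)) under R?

1. h(k(f(f(p(b), p(0)), b), 0))  →  h(p(f(f(p(b), p(0)), b)))   [R3 at 1]
2. h(p(f(f(p(b), p(0)), b)))  →  b   [R1 at ε]

b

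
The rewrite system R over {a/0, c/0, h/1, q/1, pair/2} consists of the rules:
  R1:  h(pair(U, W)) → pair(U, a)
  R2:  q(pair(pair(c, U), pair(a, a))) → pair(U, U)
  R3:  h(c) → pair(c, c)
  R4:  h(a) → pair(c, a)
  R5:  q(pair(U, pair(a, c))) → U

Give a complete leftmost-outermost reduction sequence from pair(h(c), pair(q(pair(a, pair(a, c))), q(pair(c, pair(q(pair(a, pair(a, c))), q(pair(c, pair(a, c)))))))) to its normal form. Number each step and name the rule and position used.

pair(pair(c, c), pair(a, c))

1. pair(h(c), pair(q(pair(a, pair(a, c))), q(pair(c, pair(q(pair(a, pair(a, c))), q(pair(c, pair(a, c))))))))  →  pair(pair(c, c), pair(q(pair(a, pair(a, c))), q(pair(c, pair(q(pair(a, pair(a, c))), q(pair(c, pair(a, c))))))))   [R3 at 1]
2. pair(pair(c, c), pair(q(pair(a, pair(a, c))), q(pair(c, pair(q(pair(a, pair(a, c))), q(pair(c, pair(a, c))))))))  →  pair(pair(c, c), pair(a, q(pair(c, pair(q(pair(a, pair(a, c))), q(pair(c, pair(a, c))))))))   [R5 at 2.1]
3. pair(pair(c, c), pair(a, q(pair(c, pair(q(pair(a, pair(a, c))), q(pair(c, pair(a, c))))))))  →  pair(pair(c, c), pair(a, q(pair(c, pair(a, q(pair(c, pair(a, c))))))))   [R5 at 2.2.1.2.1]
4. pair(pair(c, c), pair(a, q(pair(c, pair(a, q(pair(c, pair(a, c))))))))  →  pair(pair(c, c), pair(a, q(pair(c, pair(a, c)))))   [R5 at 2.2.1.2.2]
5. pair(pair(c, c), pair(a, q(pair(c, pair(a, c)))))  →  pair(pair(c, c), pair(a, c))   [R5 at 2.2]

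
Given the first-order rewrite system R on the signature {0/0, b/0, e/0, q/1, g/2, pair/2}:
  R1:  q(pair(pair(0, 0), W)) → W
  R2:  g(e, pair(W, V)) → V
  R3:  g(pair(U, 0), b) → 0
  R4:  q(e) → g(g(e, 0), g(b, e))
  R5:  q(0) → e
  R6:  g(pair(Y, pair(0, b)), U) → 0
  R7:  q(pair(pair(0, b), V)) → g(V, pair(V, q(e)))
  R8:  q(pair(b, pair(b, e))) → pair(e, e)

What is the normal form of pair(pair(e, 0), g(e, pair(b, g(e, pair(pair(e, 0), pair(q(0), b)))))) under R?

pair(pair(e, 0), pair(e, b))

1. pair(pair(e, 0), g(e, pair(b, g(e, pair(pair(e, 0), pair(q(0), b))))))  →  pair(pair(e, 0), g(e, pair(pair(e, 0), pair(q(0), b))))   [R2 at 2]
2. pair(pair(e, 0), g(e, pair(pair(e, 0), pair(q(0), b))))  →  pair(pair(e, 0), pair(q(0), b))   [R2 at 2]
3. pair(pair(e, 0), pair(q(0), b))  →  pair(pair(e, 0), pair(e, b))   [R5 at 2.1]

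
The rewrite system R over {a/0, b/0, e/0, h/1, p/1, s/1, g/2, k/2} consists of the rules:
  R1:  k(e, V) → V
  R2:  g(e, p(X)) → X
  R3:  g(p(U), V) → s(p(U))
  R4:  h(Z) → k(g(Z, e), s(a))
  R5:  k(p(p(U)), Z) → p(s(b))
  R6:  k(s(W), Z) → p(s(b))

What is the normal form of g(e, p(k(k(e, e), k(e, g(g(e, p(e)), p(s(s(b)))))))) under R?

s(s(b))

1. g(e, p(k(k(e, e), k(e, g(g(e, p(e)), p(s(s(b))))))))  →  k(k(e, e), k(e, g(g(e, p(e)), p(s(s(b))))))   [R2 at ε]
2. k(k(e, e), k(e, g(g(e, p(e)), p(s(s(b))))))  →  k(e, k(e, g(g(e, p(e)), p(s(s(b))))))   [R1 at 1]
3. k(e, k(e, g(g(e, p(e)), p(s(s(b))))))  →  k(e, g(g(e, p(e)), p(s(s(b)))))   [R1 at ε]
4. k(e, g(g(e, p(e)), p(s(s(b)))))  →  g(g(e, p(e)), p(s(s(b))))   [R1 at ε]
5. g(g(e, p(e)), p(s(s(b))))  →  g(e, p(s(s(b))))   [R2 at 1]
6. g(e, p(s(s(b))))  →  s(s(b))   [R2 at ε]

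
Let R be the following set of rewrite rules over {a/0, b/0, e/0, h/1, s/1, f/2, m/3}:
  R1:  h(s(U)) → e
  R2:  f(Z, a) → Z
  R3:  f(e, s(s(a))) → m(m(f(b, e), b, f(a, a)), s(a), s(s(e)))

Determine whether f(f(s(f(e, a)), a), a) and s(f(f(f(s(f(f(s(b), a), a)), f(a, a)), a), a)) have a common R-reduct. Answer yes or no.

no — NF(t₁) = s(e), NF(t₂) = s(s(s(b)))

Reduce t₁ = f(f(s(f(e, a)), a), a):
1. f(f(s(f(e, a)), a), a)  →  f(s(f(e, a)), a)   [R2 at ε]
2. f(s(f(e, a)), a)  →  s(f(e, a))   [R2 at ε]
3. s(f(e, a))  →  s(e)   [R2 at 1]

Reduce t₂ = s(f(f(f(s(f(f(s(b), a), a)), f(a, a)), a), a)):
1. s(f(f(f(s(f(f(s(b), a), a)), f(a, a)), a), a))  →  s(f(f(s(f(f(s(b), a), a)), f(a, a)), a))   [R2 at 1]
2. s(f(f(s(f(f(s(b), a), a)), f(a, a)), a))  →  s(f(s(f(f(s(b), a), a)), f(a, a)))   [R2 at 1]
3. s(f(s(f(f(s(b), a), a)), f(a, a)))  →  s(f(s(f(s(b), a)), f(a, a)))   [R2 at 1.1.1]
4. s(f(s(f(s(b), a)), f(a, a)))  →  s(f(s(s(b)), f(a, a)))   [R2 at 1.1.1]
5. s(f(s(s(b)), f(a, a)))  →  s(f(s(s(b)), a))   [R2 at 1.2]
6. s(f(s(s(b)), a))  →  s(s(s(b)))   [R2 at 1]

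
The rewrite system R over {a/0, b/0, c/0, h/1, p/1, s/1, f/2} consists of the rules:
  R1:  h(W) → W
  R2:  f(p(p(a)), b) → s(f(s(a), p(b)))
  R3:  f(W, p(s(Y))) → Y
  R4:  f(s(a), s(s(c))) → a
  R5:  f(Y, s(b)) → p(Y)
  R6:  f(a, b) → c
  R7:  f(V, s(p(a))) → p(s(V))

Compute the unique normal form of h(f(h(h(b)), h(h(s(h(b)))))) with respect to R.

p(b)

1. h(f(h(h(b)), h(h(s(h(b))))))  →  f(h(h(b)), h(h(s(h(b)))))   [R1 at ε]
2. f(h(h(b)), h(h(s(h(b)))))  →  f(h(b), h(h(s(h(b)))))   [R1 at 1]
3. f(h(b), h(h(s(h(b)))))  →  f(b, h(h(s(h(b)))))   [R1 at 1]
4. f(b, h(h(s(h(b)))))  →  f(b, h(s(h(b))))   [R1 at 2]
5. f(b, h(s(h(b))))  →  f(b, s(h(b)))   [R1 at 2]
6. f(b, s(h(b)))  →  f(b, s(b))   [R1 at 2.1]
7. f(b, s(b))  →  p(b)   [R5 at ε]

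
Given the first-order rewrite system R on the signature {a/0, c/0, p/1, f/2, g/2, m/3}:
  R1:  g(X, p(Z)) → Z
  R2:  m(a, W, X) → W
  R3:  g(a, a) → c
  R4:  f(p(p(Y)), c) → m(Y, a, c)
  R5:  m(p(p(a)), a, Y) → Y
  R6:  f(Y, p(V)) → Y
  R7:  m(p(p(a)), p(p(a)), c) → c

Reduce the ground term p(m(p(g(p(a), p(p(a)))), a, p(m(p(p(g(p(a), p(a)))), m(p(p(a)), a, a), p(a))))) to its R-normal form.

1. p(m(p(g(p(a), p(p(a)))), a, p(m(p(p(g(p(a), p(a)))), m(p(p(a)), a, a), p(a)))))  →  p(m(p(p(a)), a, p(m(p(p(g(p(a), p(a)))), m(p(p(a)), a, a), p(a)))))   [R1 at 1.1.1]
2. p(m(p(p(a)), a, p(m(p(p(g(p(a), p(a)))), m(p(p(a)), a, a), p(a)))))  →  p(p(m(p(p(g(p(a), p(a)))), m(p(p(a)), a, a), p(a))))   [R5 at 1]
3. p(p(m(p(p(g(p(a), p(a)))), m(p(p(a)), a, a), p(a))))  →  p(p(m(p(p(a)), m(p(p(a)), a, a), p(a))))   [R1 at 1.1.1.1.1]
4. p(p(m(p(p(a)), m(p(p(a)), a, a), p(a))))  →  p(p(m(p(p(a)), a, p(a))))   [R5 at 1.1.2]
5. p(p(m(p(p(a)), a, p(a))))  →  p(p(p(a)))   [R5 at 1.1]

p(p(p(a)))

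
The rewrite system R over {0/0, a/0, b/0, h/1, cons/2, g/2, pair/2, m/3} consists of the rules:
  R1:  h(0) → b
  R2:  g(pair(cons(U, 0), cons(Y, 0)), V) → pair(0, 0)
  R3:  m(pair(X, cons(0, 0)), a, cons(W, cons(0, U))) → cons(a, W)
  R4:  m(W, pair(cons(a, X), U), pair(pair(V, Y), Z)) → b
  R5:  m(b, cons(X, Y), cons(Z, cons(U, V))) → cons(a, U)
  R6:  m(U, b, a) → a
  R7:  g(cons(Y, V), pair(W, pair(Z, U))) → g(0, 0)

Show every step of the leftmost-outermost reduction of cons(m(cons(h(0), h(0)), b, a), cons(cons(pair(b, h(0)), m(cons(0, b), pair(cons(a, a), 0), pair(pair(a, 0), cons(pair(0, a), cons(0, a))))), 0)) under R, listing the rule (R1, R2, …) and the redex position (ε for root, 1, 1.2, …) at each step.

cons(a, cons(cons(pair(b, b), b), 0))

1. cons(m(cons(h(0), h(0)), b, a), cons(cons(pair(b, h(0)), m(cons(0, b), pair(cons(a, a), 0), pair(pair(a, 0), cons(pair(0, a), cons(0, a))))), 0))  →  cons(a, cons(cons(pair(b, h(0)), m(cons(0, b), pair(cons(a, a), 0), pair(pair(a, 0), cons(pair(0, a), cons(0, a))))), 0))   [R6 at 1]
2. cons(a, cons(cons(pair(b, h(0)), m(cons(0, b), pair(cons(a, a), 0), pair(pair(a, 0), cons(pair(0, a), cons(0, a))))), 0))  →  cons(a, cons(cons(pair(b, b), m(cons(0, b), pair(cons(a, a), 0), pair(pair(a, 0), cons(pair(0, a), cons(0, a))))), 0))   [R1 at 2.1.1.2]
3. cons(a, cons(cons(pair(b, b), m(cons(0, b), pair(cons(a, a), 0), pair(pair(a, 0), cons(pair(0, a), cons(0, a))))), 0))  →  cons(a, cons(cons(pair(b, b), b), 0))   [R4 at 2.1.2]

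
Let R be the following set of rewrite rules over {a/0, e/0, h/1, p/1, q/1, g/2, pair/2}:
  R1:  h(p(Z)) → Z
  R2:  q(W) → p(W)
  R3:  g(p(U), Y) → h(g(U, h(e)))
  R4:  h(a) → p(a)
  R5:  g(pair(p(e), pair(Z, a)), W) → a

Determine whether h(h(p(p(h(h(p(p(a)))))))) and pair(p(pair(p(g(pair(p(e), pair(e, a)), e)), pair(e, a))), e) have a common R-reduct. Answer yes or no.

Reduce t₁ = h(h(p(p(h(h(p(p(a)))))))):
1. h(h(p(p(h(h(p(p(a))))))))  →  h(p(h(h(p(p(a))))))   [R1 at 1]
2. h(p(h(h(p(p(a))))))  →  h(h(p(p(a))))   [R1 at ε]
3. h(h(p(p(a))))  →  h(p(a))   [R1 at 1]
4. h(p(a))  →  a   [R1 at ε]

Reduce t₂ = pair(p(pair(p(g(pair(p(e), pair(e, a)), e)), pair(e, a))), e):
1. pair(p(pair(p(g(pair(p(e), pair(e, a)), e)), pair(e, a))), e)  →  pair(p(pair(p(a), pair(e, a))), e)   [R5 at 1.1.1.1]

no — NF(t₁) = a, NF(t₂) = pair(p(pair(p(a), pair(e, a))), e)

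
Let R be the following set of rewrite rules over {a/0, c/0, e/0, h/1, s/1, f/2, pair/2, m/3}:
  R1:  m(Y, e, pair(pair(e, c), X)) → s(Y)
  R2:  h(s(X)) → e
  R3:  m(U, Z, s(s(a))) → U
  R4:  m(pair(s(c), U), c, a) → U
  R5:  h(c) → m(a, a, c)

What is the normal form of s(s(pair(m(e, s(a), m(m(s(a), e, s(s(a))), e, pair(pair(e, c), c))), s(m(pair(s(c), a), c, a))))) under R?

s(s(pair(e, s(a))))

1. s(s(pair(m(e, s(a), m(m(s(a), e, s(s(a))), e, pair(pair(e, c), c))), s(m(pair(s(c), a), c, a)))))  →  s(s(pair(m(e, s(a), s(m(s(a), e, s(s(a))))), s(m(pair(s(c), a), c, a)))))   [R1 at 1.1.1.3]
2. s(s(pair(m(e, s(a), s(m(s(a), e, s(s(a))))), s(m(pair(s(c), a), c, a)))))  →  s(s(pair(m(e, s(a), s(s(a))), s(m(pair(s(c), a), c, a)))))   [R3 at 1.1.1.3.1]
3. s(s(pair(m(e, s(a), s(s(a))), s(m(pair(s(c), a), c, a)))))  →  s(s(pair(e, s(m(pair(s(c), a), c, a)))))   [R3 at 1.1.1]
4. s(s(pair(e, s(m(pair(s(c), a), c, a)))))  →  s(s(pair(e, s(a))))   [R4 at 1.1.2.1]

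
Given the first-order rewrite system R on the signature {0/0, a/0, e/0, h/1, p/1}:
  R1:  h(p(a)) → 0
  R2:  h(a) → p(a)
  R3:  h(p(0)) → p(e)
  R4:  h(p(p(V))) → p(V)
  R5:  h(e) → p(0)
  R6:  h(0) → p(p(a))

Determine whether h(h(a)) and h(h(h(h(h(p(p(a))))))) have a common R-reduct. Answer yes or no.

yes — NF(t₁) = 0, NF(t₂) = 0

Reduce t₁ = h(h(a)):
1. h(h(a))  →  h(p(a))   [R2 at 1]
2. h(p(a))  →  0   [R1 at ε]

Reduce t₂ = h(h(h(h(h(p(p(a))))))):
1. h(h(h(h(h(p(p(a)))))))  →  h(h(h(h(p(a)))))   [R4 at 1.1.1.1]
2. h(h(h(h(p(a)))))  →  h(h(h(0)))   [R1 at 1.1.1]
3. h(h(h(0)))  →  h(h(p(p(a))))   [R6 at 1.1]
4. h(h(p(p(a))))  →  h(p(a))   [R4 at 1]
5. h(p(a))  →  0   [R1 at ε]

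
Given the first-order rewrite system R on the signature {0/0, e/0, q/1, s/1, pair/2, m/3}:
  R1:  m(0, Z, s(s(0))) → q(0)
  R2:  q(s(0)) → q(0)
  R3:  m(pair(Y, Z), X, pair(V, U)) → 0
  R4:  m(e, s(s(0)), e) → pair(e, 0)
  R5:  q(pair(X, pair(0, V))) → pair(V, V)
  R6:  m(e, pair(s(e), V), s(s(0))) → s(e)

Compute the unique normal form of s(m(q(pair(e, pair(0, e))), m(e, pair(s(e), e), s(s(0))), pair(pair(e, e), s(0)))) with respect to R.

1. s(m(q(pair(e, pair(0, e))), m(e, pair(s(e), e), s(s(0))), pair(pair(e, e), s(0))))  →  s(m(pair(e, e), m(e, pair(s(e), e), s(s(0))), pair(pair(e, e), s(0))))   [R5 at 1.1]
2. s(m(pair(e, e), m(e, pair(s(e), e), s(s(0))), pair(pair(e, e), s(0))))  →  s(0)   [R3 at 1]

s(0)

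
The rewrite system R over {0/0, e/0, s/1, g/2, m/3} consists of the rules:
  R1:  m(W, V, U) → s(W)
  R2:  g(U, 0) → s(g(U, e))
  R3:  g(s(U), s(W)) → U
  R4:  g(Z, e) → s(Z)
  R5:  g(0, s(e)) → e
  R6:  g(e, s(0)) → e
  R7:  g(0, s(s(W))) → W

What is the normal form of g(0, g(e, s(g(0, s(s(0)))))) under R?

s(0)

1. g(0, g(e, s(g(0, s(s(0))))))  →  g(0, g(e, s(0)))   [R7 at 2.2.1]
2. g(0, g(e, s(0)))  →  g(0, e)   [R6 at 2]
3. g(0, e)  →  s(0)   [R4 at ε]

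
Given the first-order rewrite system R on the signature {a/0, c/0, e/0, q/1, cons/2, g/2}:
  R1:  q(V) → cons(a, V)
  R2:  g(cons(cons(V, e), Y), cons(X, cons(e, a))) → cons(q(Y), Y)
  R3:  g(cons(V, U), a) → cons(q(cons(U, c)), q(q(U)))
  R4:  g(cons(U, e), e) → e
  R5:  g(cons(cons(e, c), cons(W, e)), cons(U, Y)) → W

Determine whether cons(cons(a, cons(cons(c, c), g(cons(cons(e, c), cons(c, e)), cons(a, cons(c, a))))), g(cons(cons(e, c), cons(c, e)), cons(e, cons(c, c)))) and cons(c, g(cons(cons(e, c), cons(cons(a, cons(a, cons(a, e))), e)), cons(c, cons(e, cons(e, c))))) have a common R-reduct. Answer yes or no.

Reduce t₁ = cons(cons(a, cons(cons(c, c), g(cons(cons(e, c), cons(c, e)), cons(a, cons(c, a))))), g(cons(cons(e, c), cons(c, e)), cons(e, cons(c, c)))):
1. cons(cons(a, cons(cons(c, c), g(cons(cons(e, c), cons(c, e)), cons(a, cons(c, a))))), g(cons(cons(e, c), cons(c, e)), cons(e, cons(c, c))))  →  cons(cons(a, cons(cons(c, c), c)), g(cons(cons(e, c), cons(c, e)), cons(e, cons(c, c))))   [R5 at 1.2.2]
2. cons(cons(a, cons(cons(c, c), c)), g(cons(cons(e, c), cons(c, e)), cons(e, cons(c, c))))  →  cons(cons(a, cons(cons(c, c), c)), c)   [R5 at 2]

Reduce t₂ = cons(c, g(cons(cons(e, c), cons(cons(a, cons(a, cons(a, e))), e)), cons(c, cons(e, cons(e, c))))):
1. cons(c, g(cons(cons(e, c), cons(cons(a, cons(a, cons(a, e))), e)), cons(c, cons(e, cons(e, c)))))  →  cons(c, cons(a, cons(a, cons(a, e))))   [R5 at 2]

no — NF(t₁) = cons(cons(a, cons(cons(c, c), c)), c), NF(t₂) = cons(c, cons(a, cons(a, cons(a, e))))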